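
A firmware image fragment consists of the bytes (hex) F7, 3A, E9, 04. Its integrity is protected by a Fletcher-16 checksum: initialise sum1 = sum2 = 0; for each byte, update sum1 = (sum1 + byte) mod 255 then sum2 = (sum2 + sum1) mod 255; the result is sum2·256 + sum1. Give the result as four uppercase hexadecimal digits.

Running sums (mod 255):
  after byte 0 (F7): sum1=247, sum2=247
  after byte 1 (3A): sum1=50, sum2=42
  after byte 2 (E9): sum1=28, sum2=70
  after byte 3 (04): sum1=32, sum2=102
Checksum = sum2·256 + sum1 = 102·256 + 32 = 26144 = 0x6620.

6620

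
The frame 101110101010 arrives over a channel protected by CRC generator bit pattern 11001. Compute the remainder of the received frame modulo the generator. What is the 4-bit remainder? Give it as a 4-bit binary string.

Modulo-2 division of 101110101010 by 11001:
  pos 0: 10111 XOR 11001 = 01110
  pos 1: 11100 XOR 11001 = 00101
  pos 3: 10110 XOR 11001 = 01111
  pos 4: 11111 XOR 11001 = 00110
  pos 6: 11001 XOR 11001 = 00000
Remainder = 0000 (zero — the frame passes the CRC check).

0000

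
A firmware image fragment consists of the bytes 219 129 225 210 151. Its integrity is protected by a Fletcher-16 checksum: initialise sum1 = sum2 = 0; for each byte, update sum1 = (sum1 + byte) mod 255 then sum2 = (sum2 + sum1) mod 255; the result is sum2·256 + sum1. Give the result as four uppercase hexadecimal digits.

34A9

Running sums (mod 255):
  after byte 0 (219): sum1=219, sum2=219
  after byte 1 (129): sum1=93, sum2=57
  after byte 2 (225): sum1=63, sum2=120
  after byte 3 (210): sum1=18, sum2=138
  after byte 4 (151): sum1=169, sum2=52
Checksum = sum2·256 + sum1 = 52·256 + 169 = 13481 = 0x34A9.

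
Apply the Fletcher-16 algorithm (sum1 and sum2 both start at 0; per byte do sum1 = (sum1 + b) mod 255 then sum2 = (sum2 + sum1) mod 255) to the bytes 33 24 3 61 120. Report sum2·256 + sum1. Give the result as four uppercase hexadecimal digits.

02F1

Running sums (mod 255):
  after byte 0 (33): sum1=33, sum2=33
  after byte 1 (24): sum1=57, sum2=90
  after byte 2 (3): sum1=60, sum2=150
  after byte 3 (61): sum1=121, sum2=16
  after byte 4 (120): sum1=241, sum2=2
Checksum = sum2·256 + sum1 = 2·256 + 241 = 753 = 0x02F1.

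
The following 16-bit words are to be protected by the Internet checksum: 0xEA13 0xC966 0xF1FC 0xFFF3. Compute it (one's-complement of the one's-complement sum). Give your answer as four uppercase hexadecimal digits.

One's-complement addition (fold any carry out of bit 15 back into bit 0):
  0xEA13 + 0xC966 = 0x1B379 → wrap carry → 0xB37A
  0xB37A + 0xF1FC = 0x1A576 → wrap carry → 0xA577
  0xA577 + 0xFFF3 = 0x1A56A → wrap carry → 0xA56B
One's-complement sum = 0xA56B.
Checksum = ~0xA56B & 0xFFFF = 0x5A94.

5A94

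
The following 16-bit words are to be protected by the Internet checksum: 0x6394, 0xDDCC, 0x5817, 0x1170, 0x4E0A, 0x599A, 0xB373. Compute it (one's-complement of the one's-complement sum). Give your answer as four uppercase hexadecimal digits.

One's-complement addition (fold any carry out of bit 15 back into bit 0):
  0x6394 + 0xDDCC = 0x14160 → wrap carry → 0x4161
  0x4161 + 0x5817 = 0x09978
  0x9978 + 0x1170 = 0x0AAE8
  0xAAE8 + 0x4E0A = 0x0F8F2
  0xF8F2 + 0x599A = 0x1528C → wrap carry → 0x528D
  0x528D + 0xB373 = 0x10600 → wrap carry → 0x0601
One's-complement sum = 0x0601.
Checksum = ~0x0601 & 0xFFFF = 0xF9FE.

F9FE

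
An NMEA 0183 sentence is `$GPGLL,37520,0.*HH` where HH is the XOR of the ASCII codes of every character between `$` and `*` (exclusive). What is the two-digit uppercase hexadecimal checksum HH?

7D

XOR the ASCII codes of the payload characters:
  'G' = 0x47 → acc = 0x47
  'P' = 0x50 → acc = 0x17
  'G' = 0x47 → acc = 0x50
  'L' = 0x4C → acc = 0x1C
  'L' = 0x4C → acc = 0x50
  ',' = 0x2C → acc = 0x7C
  '3' = 0x33 → acc = 0x4F
  '7' = 0x37 → acc = 0x78
  '5' = 0x35 → acc = 0x4D
  '2' = 0x32 → acc = 0x7F
  '0' = 0x30 → acc = 0x4F
  ',' = 0x2C → acc = 0x63
  '0' = 0x30 → acc = 0x53
  '.' = 0x2E → acc = 0x7D
Checksum = 0x7D.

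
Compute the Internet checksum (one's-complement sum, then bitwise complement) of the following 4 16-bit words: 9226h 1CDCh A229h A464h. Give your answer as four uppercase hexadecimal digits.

One's-complement addition (fold any carry out of bit 15 back into bit 0):
  0x9226 + 0x1CDC = 0x0AF02
  0xAF02 + 0xA229 = 0x1512B → wrap carry → 0x512C
  0x512C + 0xA464 = 0x0F590
One's-complement sum = 0xF590.
Checksum = ~0xF590 & 0xFFFF = 0x0A6F.

0A6F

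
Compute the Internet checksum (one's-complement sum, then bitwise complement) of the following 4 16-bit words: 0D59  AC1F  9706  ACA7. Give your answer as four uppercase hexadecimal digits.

02D9

One's-complement addition (fold any carry out of bit 15 back into bit 0):
  0x0D59 + 0xAC1F = 0x0B978
  0xB978 + 0x9706 = 0x1507E → wrap carry → 0x507F
  0x507F + 0xACA7 = 0x0FD26
One's-complement sum = 0xFD26.
Checksum = ~0xFD26 & 0xFFFF = 0x02D9.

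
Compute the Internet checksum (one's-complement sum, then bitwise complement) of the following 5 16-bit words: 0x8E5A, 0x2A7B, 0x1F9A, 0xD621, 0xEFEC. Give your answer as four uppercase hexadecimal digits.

6181

One's-complement addition (fold any carry out of bit 15 back into bit 0):
  0x8E5A + 0x2A7B = 0x0B8D5
  0xB8D5 + 0x1F9A = 0x0D86F
  0xD86F + 0xD621 = 0x1AE90 → wrap carry → 0xAE91
  0xAE91 + 0xEFEC = 0x19E7D → wrap carry → 0x9E7E
One's-complement sum = 0x9E7E.
Checksum = ~0x9E7E & 0xFFFF = 0x6181.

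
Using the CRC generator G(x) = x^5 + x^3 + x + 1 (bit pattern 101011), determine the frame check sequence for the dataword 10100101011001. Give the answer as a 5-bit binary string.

Append 5 zeros: 1010010101100100000. Divide by 101011 (XOR where the leading bit is 1):
  pos 0: 101001 XOR 101011 = 000010
  pos 4: 100101 XOR 101011 = 001110
  pos 6: 111010 XOR 101011 = 010001
  pos 7: 100010 XOR 101011 = 001001
  pos 9: 100110 XOR 101011 = 001101
  pos 11: 110100 XOR 101011 = 011111
  pos 12: 111110 XOR 101011 = 010101
  pos 13: 101010 XOR 101011 = 000001
Remainder (last 5 bits) = 00001. This is the CRC / FCS.

00001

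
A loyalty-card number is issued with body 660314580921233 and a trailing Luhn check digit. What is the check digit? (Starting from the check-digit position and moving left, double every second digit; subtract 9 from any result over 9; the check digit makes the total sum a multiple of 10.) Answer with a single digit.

6

Partial digits right→left: 3 3 2 1 2 9 0 8 5 4 1 3 0 6 6
Double every second digit counting from the check-digit position (so the 1st, 3rd, 5th, ... of the partial from the right).
  doubled (with −9 where >9): 6 4 4 0 1 2 0 3 → sum 20
  kept as-is: 3 1 9 8 4 3 6 → sum 34
Total = 20 + 34 = 54.
Check digit = (10 − (54 mod 10)) mod 10 = 6.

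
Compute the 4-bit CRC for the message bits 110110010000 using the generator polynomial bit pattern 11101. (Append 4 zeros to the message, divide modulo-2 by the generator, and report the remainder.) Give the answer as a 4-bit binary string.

1011

Append 4 zeros: 1101100100000000. Divide by 11101 (XOR where the leading bit is 1):
  pos 0: 11011 XOR 11101 = 00110
  pos 2: 11000 XOR 11101 = 00101
  pos 4: 10110 XOR 11101 = 01011
  pos 5: 10110 XOR 11101 = 01011
  pos 6: 10110 XOR 11101 = 01011
  pos 7: 10110 XOR 11101 = 01011
  pos 8: 10110 XOR 11101 = 01011
  pos 9: 10110 XOR 11101 = 01011
  pos 10: 10110 XOR 11101 = 01011
  pos 11: 10110 XOR 11101 = 01011
Remainder (last 4 bits) = 1011. This is the CRC / FCS.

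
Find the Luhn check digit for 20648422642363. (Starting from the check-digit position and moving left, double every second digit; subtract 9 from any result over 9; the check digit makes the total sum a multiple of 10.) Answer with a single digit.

8

Partial digits right→left: 3 6 3 2 4 6 2 2 4 8 4 6 0 2
Double every second digit counting from the check-digit position (so the 1st, 3rd, 5th, ... of the partial from the right).
  doubled (with −9 where >9): 6 6 8 4 8 8 0 → sum 40
  kept as-is: 6 2 6 2 8 6 2 → sum 32
Total = 40 + 32 = 72.
Check digit = (10 − (72 mod 10)) mod 10 = 8.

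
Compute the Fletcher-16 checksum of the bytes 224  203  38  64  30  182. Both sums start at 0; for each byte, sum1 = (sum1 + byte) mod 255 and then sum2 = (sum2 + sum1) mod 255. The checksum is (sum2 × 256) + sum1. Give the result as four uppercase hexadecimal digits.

8CE7

Running sums (mod 255):
  after byte 0 (224): sum1=224, sum2=224
  after byte 1 (203): sum1=172, sum2=141
  after byte 2 (38): sum1=210, sum2=96
  after byte 3 (64): sum1=19, sum2=115
  after byte 4 (30): sum1=49, sum2=164
  after byte 5 (182): sum1=231, sum2=140
Checksum = sum2·256 + sum1 = 140·256 + 231 = 36071 = 0x8CE7.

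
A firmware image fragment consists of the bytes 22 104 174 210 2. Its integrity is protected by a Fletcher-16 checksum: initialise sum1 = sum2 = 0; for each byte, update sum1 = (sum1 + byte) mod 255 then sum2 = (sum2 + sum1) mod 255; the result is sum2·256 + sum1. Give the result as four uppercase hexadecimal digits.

C302

Running sums (mod 255):
  after byte 0 (22): sum1=22, sum2=22
  after byte 1 (104): sum1=126, sum2=148
  after byte 2 (174): sum1=45, sum2=193
  after byte 3 (210): sum1=0, sum2=193
  after byte 4 (2): sum1=2, sum2=195
Checksum = sum2·256 + sum1 = 195·256 + 2 = 49922 = 0xC302.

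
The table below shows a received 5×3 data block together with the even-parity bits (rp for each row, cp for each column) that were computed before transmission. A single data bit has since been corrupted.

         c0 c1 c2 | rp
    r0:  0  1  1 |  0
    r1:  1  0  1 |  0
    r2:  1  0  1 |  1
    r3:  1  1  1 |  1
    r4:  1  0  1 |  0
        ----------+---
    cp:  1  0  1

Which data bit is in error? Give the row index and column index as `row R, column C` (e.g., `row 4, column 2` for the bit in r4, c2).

row 2, column 0

Recompute each row's even parity and compare to rp:
  r0: data parity 0, sent rp 0 → ok
  r1: data parity 0, sent rp 0 → ok
  r2: data parity 0, sent rp 1 → mismatch
  r3: data parity 1, sent rp 1 → ok
  r4: data parity 0, sent rp 0 → ok
Recompute each column's even parity and compare to cp:
  c0: data parity 0, sent cp 1 → mismatch
  c1: data parity 0, sent cp 0 → ok
  c2: data parity 1, sent cp 1 → ok
Exactly one row (r2) and one column (c0) fail → the flipped bit is at their intersection.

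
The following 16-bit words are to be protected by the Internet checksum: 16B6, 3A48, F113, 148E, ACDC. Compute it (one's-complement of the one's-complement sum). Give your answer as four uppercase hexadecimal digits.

One's-complement addition (fold any carry out of bit 15 back into bit 0):
  0x16B6 + 0x3A48 = 0x050FE
  0x50FE + 0xF113 = 0x14211 → wrap carry → 0x4212
  0x4212 + 0x148E = 0x056A0
  0x56A0 + 0xACDC = 0x1037C → wrap carry → 0x037D
One's-complement sum = 0x037D.
Checksum = ~0x037D & 0xFFFF = 0xFC82.

FC82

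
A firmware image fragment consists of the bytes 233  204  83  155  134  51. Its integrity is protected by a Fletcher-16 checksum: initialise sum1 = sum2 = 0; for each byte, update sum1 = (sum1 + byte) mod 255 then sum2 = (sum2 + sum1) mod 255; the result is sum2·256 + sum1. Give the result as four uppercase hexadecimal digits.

DB5F

Running sums (mod 255):
  after byte 0 (233): sum1=233, sum2=233
  after byte 1 (204): sum1=182, sum2=160
  after byte 2 (83): sum1=10, sum2=170
  after byte 3 (155): sum1=165, sum2=80
  after byte 4 (134): sum1=44, sum2=124
  after byte 5 (51): sum1=95, sum2=219
Checksum = sum2·256 + sum1 = 219·256 + 95 = 56159 = 0xDB5F.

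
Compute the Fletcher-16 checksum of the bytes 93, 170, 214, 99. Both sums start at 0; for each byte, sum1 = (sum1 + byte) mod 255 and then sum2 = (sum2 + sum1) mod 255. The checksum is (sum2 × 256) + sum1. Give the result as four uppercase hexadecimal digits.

8642

Running sums (mod 255):
  after byte 0 (93): sum1=93, sum2=93
  after byte 1 (170): sum1=8, sum2=101
  after byte 2 (214): sum1=222, sum2=68
  after byte 3 (99): sum1=66, sum2=134
Checksum = sum2·256 + sum1 = 134·256 + 66 = 34370 = 0x8642.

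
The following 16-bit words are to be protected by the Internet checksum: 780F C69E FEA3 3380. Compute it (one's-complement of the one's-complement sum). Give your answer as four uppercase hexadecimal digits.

8F2D

One's-complement addition (fold any carry out of bit 15 back into bit 0):
  0x780F + 0xC69E = 0x13EAD → wrap carry → 0x3EAE
  0x3EAE + 0xFEA3 = 0x13D51 → wrap carry → 0x3D52
  0x3D52 + 0x3380 = 0x070D2
One's-complement sum = 0x70D2.
Checksum = ~0x70D2 & 0xFFFF = 0x8F2D.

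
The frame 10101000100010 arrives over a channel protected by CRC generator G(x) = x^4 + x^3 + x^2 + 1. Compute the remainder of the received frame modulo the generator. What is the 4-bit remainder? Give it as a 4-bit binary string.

0010

Modulo-2 division of 10101000100010 by 11101:
  pos 0: 10101 XOR 11101 = 01000
  pos 1: 10000 XOR 11101 = 01101
  pos 2: 11010 XOR 11101 = 00111
  pos 4: 11101 XOR 11101 = 00000
Remainder = 0010 (nonzero — an error is detected).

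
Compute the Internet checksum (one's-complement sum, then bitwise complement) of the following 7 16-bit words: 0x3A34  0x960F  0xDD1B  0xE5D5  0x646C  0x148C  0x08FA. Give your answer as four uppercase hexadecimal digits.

One's-complement addition (fold any carry out of bit 15 back into bit 0):
  0x3A34 + 0x960F = 0x0D043
  0xD043 + 0xDD1B = 0x1AD5E → wrap carry → 0xAD5F
  0xAD5F + 0xE5D5 = 0x19334 → wrap carry → 0x9335
  0x9335 + 0x646C = 0x0F7A1
  0xF7A1 + 0x148C = 0x10C2D → wrap carry → 0x0C2E
  0x0C2E + 0x08FA = 0x01528
One's-complement sum = 0x1528.
Checksum = ~0x1528 & 0xFFFF = 0xEAD7.

EAD7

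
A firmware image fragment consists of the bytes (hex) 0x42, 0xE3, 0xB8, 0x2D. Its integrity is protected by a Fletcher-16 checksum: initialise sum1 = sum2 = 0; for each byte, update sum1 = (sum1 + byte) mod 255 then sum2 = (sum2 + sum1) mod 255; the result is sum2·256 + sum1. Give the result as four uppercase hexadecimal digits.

Running sums (mod 255):
  after byte 0 (0x42): sum1=66, sum2=66
  after byte 1 (0xE3): sum1=38, sum2=104
  after byte 2 (0xB8): sum1=222, sum2=71
  after byte 3 (0x2D): sum1=12, sum2=83
Checksum = sum2·256 + sum1 = 83·256 + 12 = 21260 = 0x530C.

530C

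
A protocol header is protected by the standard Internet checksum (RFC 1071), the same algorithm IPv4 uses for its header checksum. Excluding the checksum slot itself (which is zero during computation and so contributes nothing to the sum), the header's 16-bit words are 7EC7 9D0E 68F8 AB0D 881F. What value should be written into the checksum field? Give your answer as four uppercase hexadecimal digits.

4804

One's-complement addition (fold any carry out of bit 15 back into bit 0):
  0x7EC7 + 0x9D0E = 0x11BD5 → wrap carry → 0x1BD6
  0x1BD6 + 0x68F8 = 0x084CE
  0x84CE + 0xAB0D = 0x12FDB → wrap carry → 0x2FDC
  0x2FDC + 0x881F = 0x0B7FB
One's-complement sum = 0xB7FB.
Checksum = ~0xB7FB & 0xFFFF = 0x4804.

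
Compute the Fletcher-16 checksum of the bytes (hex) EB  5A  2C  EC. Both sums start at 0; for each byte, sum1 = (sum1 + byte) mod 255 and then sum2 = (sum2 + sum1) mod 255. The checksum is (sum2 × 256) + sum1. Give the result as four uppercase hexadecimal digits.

Running sums (mod 255):
  after byte 0 (EB): sum1=235, sum2=235
  after byte 1 (5A): sum1=70, sum2=50
  after byte 2 (2C): sum1=114, sum2=164
  after byte 3 (EC): sum1=95, sum2=4
Checksum = sum2·256 + sum1 = 4·256 + 95 = 1119 = 0x045F.

045F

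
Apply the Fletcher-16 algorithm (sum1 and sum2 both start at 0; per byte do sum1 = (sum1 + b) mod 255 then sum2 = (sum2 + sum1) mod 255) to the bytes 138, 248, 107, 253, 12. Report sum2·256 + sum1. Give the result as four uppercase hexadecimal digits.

Running sums (mod 255):
  after byte 0 (138): sum1=138, sum2=138
  after byte 1 (248): sum1=131, sum2=14
  after byte 2 (107): sum1=238, sum2=252
  after byte 3 (253): sum1=236, sum2=233
  after byte 4 (12): sum1=248, sum2=226
Checksum = sum2·256 + sum1 = 226·256 + 248 = 58104 = 0xE2F8.

E2F8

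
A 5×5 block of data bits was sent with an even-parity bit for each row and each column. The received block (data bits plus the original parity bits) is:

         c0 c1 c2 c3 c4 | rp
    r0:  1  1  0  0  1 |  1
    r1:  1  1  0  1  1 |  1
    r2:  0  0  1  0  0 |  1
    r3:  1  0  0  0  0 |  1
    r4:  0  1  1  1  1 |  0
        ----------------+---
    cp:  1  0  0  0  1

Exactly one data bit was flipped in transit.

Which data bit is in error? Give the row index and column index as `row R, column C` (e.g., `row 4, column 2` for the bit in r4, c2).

row 1, column 1

Recompute each row's even parity and compare to rp:
  r0: data parity 1, sent rp 1 → ok
  r1: data parity 0, sent rp 1 → mismatch
  r2: data parity 1, sent rp 1 → ok
  r3: data parity 1, sent rp 1 → ok
  r4: data parity 0, sent rp 0 → ok
Recompute each column's even parity and compare to cp:
  c0: data parity 1, sent cp 1 → ok
  c1: data parity 1, sent cp 0 → mismatch
  c2: data parity 0, sent cp 0 → ok
  c3: data parity 0, sent cp 0 → ok
  c4: data parity 1, sent cp 1 → ok
Exactly one row (r1) and one column (c1) fail → the flipped bit is at their intersection.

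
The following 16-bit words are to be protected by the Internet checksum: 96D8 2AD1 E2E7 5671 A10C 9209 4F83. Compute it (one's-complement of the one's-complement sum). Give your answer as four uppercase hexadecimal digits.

One's-complement addition (fold any carry out of bit 15 back into bit 0):
  0x96D8 + 0x2AD1 = 0x0C1A9
  0xC1A9 + 0xE2E7 = 0x1A490 → wrap carry → 0xA491
  0xA491 + 0x5671 = 0x0FB02
  0xFB02 + 0xA10C = 0x19C0E → wrap carry → 0x9C0F
  0x9C0F + 0x9209 = 0x12E18 → wrap carry → 0x2E19
  0x2E19 + 0x4F83 = 0x07D9C
One's-complement sum = 0x7D9C.
Checksum = ~0x7D9C & 0xFFFF = 0x8263.

8263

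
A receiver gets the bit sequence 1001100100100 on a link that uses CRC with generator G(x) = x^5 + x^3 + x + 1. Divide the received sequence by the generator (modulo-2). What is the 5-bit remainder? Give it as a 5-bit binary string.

00111

Modulo-2 division of 1001100100100 by 101011:
  pos 0: 100110 XOR 101011 = 001101
  pos 2: 110101 XOR 101011 = 011110
  pos 3: 111100 XOR 101011 = 010111
  pos 4: 101110 XOR 101011 = 000101
  pos 7: 101100 XOR 101011 = 000111
Remainder = 00111 (nonzero — an error is detected).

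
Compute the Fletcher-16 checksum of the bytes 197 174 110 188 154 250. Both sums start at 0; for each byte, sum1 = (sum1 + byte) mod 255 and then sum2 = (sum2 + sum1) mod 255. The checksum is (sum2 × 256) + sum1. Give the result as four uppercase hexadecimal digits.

Running sums (mod 255):
  after byte 0 (197): sum1=197, sum2=197
  after byte 1 (174): sum1=116, sum2=58
  after byte 2 (110): sum1=226, sum2=29
  after byte 3 (188): sum1=159, sum2=188
  after byte 4 (154): sum1=58, sum2=246
  after byte 5 (250): sum1=53, sum2=44
Checksum = sum2·256 + sum1 = 44·256 + 53 = 11317 = 0x2C35.

2C35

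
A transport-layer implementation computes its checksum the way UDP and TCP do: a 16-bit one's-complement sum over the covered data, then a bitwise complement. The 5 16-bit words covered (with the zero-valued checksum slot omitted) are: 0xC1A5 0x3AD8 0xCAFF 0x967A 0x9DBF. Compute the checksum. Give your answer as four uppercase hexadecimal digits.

0448

One's-complement addition (fold any carry out of bit 15 back into bit 0):
  0xC1A5 + 0x3AD8 = 0x0FC7D
  0xFC7D + 0xCAFF = 0x1C77C → wrap carry → 0xC77D
  0xC77D + 0x967A = 0x15DF7 → wrap carry → 0x5DF8
  0x5DF8 + 0x9DBF = 0x0FBB7
One's-complement sum = 0xFBB7.
Checksum = ~0xFBB7 & 0xFFFF = 0x0448.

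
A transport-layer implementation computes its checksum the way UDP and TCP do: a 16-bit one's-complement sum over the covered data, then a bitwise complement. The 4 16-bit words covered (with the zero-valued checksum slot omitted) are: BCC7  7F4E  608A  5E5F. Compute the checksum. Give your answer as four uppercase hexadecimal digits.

One's-complement addition (fold any carry out of bit 15 back into bit 0):
  0xBCC7 + 0x7F4E = 0x13C15 → wrap carry → 0x3C16
  0x3C16 + 0x608A = 0x09CA0
  0x9CA0 + 0x5E5F = 0x0FAFF
One's-complement sum = 0xFAFF.
Checksum = ~0xFAFF & 0xFFFF = 0x0500.

0500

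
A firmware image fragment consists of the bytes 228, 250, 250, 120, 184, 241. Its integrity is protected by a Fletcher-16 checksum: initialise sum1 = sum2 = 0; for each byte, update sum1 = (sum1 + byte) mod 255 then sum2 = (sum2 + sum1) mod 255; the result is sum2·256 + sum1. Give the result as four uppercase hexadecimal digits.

Running sums (mod 255):
  after byte 0 (228): sum1=228, sum2=228
  after byte 1 (250): sum1=223, sum2=196
  after byte 2 (250): sum1=218, sum2=159
  after byte 3 (120): sum1=83, sum2=242
  after byte 4 (184): sum1=12, sum2=254
  after byte 5 (241): sum1=253, sum2=252
Checksum = sum2·256 + sum1 = 252·256 + 253 = 64765 = 0xFCFD.

FCFD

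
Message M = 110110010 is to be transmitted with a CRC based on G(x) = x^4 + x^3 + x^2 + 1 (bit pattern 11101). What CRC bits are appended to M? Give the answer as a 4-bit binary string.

Append 4 zeros: 1101100100000. Divide by 11101 (XOR where the leading bit is 1):
  pos 0: 11011 XOR 11101 = 00110
  pos 2: 11000 XOR 11101 = 00101
  pos 4: 10110 XOR 11101 = 01011
  pos 5: 10110 XOR 11101 = 01011
  pos 6: 10110 XOR 11101 = 01011
  pos 7: 10110 XOR 11101 = 01011
  pos 8: 10110 XOR 11101 = 01011
Remainder (last 4 bits) = 1011. This is the CRC / FCS.

1011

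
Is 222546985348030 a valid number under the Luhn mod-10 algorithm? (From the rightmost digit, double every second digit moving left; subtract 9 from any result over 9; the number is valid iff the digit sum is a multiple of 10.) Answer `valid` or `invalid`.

From the right, keep odd positions and double even positions (subtract 9 from any doubled value over 9):
  doubled (positions 2,4,...): 6 7 6 7 3 1 4 → sum 34
  kept (positions 1,3,...): 0 0 4 5 9 4 2 2 → sum 26
Total = 60.
60 mod 10 = 0, so the number is valid.

valid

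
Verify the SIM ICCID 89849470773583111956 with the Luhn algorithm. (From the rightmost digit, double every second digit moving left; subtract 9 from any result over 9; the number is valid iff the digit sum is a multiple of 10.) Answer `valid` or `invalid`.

From the right, keep odd positions and double even positions (subtract 9 from any doubled value over 9):
  doubled (positions 2,4,...): 1 2 2 7 6 5 5 9 7 7 → sum 51
  kept (positions 1,3,...): 6 9 1 3 5 7 0 4 4 9 → sum 48
Total = 99.
99 mod 10 = 9, so the number is invalid.

invalid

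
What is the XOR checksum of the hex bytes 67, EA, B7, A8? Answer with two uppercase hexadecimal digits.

92

XOR the bytes together:
  start with 0x67
  0x67 ⊕ 0xEA = 0x8D
  0x8D ⊕ 0xB7 = 0x3A
  0x3A ⊕ 0xA8 = 0x92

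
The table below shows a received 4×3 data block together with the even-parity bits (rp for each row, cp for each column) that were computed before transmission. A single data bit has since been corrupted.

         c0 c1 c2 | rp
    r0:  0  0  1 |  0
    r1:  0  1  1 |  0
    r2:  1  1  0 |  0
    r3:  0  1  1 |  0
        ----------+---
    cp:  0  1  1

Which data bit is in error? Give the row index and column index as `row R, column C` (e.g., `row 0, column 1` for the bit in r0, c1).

Recompute each row's even parity and compare to rp:
  r0: data parity 1, sent rp 0 → mismatch
  r1: data parity 0, sent rp 0 → ok
  r2: data parity 0, sent rp 0 → ok
  r3: data parity 0, sent rp 0 → ok
Recompute each column's even parity and compare to cp:
  c0: data parity 1, sent cp 0 → mismatch
  c1: data parity 1, sent cp 1 → ok
  c2: data parity 1, sent cp 1 → ok
Exactly one row (r0) and one column (c0) fail → the flipped bit is at their intersection.

row 0, column 0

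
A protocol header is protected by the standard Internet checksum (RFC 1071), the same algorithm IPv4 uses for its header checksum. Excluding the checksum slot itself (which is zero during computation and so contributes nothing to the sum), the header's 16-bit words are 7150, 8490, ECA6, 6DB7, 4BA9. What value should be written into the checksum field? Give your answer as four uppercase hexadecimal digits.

One's-complement addition (fold any carry out of bit 15 back into bit 0):
  0x7150 + 0x8490 = 0x0F5E0
  0xF5E0 + 0xECA6 = 0x1E286 → wrap carry → 0xE287
  0xE287 + 0x6DB7 = 0x1503E → wrap carry → 0x503F
  0x503F + 0x4BA9 = 0x09BE8
One's-complement sum = 0x9BE8.
Checksum = ~0x9BE8 & 0xFFFF = 0x6417.

6417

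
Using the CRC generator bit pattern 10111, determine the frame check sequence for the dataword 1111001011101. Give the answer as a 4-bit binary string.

1011

Append 4 zeros: 11110010111010000. Divide by 10111 (XOR where the leading bit is 1):
  pos 0: 11110 XOR 10111 = 01001
  pos 1: 10010 XOR 10111 = 00101
  pos 3: 10110 XOR 10111 = 00001
  pos 7: 11110 XOR 10111 = 01001
  pos 8: 10011 XOR 10111 = 00100
  pos 10: 10000 XOR 10111 = 00111
  pos 12: 11100 XOR 10111 = 01011
Remainder (last 4 bits) = 1011. This is the CRC / FCS.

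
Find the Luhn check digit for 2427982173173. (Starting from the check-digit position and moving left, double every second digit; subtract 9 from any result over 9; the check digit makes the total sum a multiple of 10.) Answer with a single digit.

6

Partial digits right→left: 3 7 1 3 7 1 2 8 9 7 2 4 2
Double every second digit counting from the check-digit position (so the 1st, 3rd, 5th, ... of the partial from the right).
  doubled (with −9 where >9): 6 2 5 4 9 4 4 → sum 34
  kept as-is: 7 3 1 8 7 4 → sum 30
Total = 34 + 30 = 64.
Check digit = (10 − (64 mod 10)) mod 10 = 6.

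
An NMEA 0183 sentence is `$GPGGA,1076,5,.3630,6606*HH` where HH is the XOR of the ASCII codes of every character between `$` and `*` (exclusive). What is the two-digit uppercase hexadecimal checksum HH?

XOR the ASCII codes of the payload characters:
  'G' = 0x47 → acc = 0x47
  'P' = 0x50 → acc = 0x17
  'G' = 0x47 → acc = 0x50
  'G' = 0x47 → acc = 0x17
  'A' = 0x41 → acc = 0x56
  ',' = 0x2C → acc = 0x7A
  '1' = 0x31 → acc = 0x4B
  '0' = 0x30 → acc = 0x7B
  '7' = 0x37 → acc = 0x4C
  '6' = 0x36 → acc = 0x7A
  ',' = 0x2C → acc = 0x56
  '5' = 0x35 → acc = 0x63
  ',' = 0x2C → acc = 0x4F
  '.' = 0x2E → acc = 0x61
  '3' = 0x33 → acc = 0x52
  '6' = 0x36 → acc = 0x64
  '3' = 0x33 → acc = 0x57
  '0' = 0x30 → acc = 0x67
  ',' = 0x2C → acc = 0x4B
  '6' = 0x36 → acc = 0x7D
  '6' = 0x36 → acc = 0x4B
  '0' = 0x30 → acc = 0x7B
  '6' = 0x36 → acc = 0x4D
Checksum = 0x4D.

4D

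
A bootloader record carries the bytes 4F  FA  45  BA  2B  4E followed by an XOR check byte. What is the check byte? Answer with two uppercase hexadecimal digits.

XOR the bytes together:
  start with 0x4F
  0x4F ⊕ 0xFA = 0xB5
  0xB5 ⊕ 0x45 = 0xF0
  0xF0 ⊕ 0xBA = 0x4A
  0x4A ⊕ 0x2B = 0x61
  0x61 ⊕ 0x4E = 0x2F

2F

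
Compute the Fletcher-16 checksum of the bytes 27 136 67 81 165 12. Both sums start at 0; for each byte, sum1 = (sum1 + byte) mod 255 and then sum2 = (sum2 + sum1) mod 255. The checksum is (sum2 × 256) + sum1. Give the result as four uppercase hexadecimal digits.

A5E9

Running sums (mod 255):
  after byte 0 (27): sum1=27, sum2=27
  after byte 1 (136): sum1=163, sum2=190
  after byte 2 (67): sum1=230, sum2=165
  after byte 3 (81): sum1=56, sum2=221
  after byte 4 (165): sum1=221, sum2=187
  after byte 5 (12): sum1=233, sum2=165
Checksum = sum2·256 + sum1 = 165·256 + 233 = 42473 = 0xA5E9.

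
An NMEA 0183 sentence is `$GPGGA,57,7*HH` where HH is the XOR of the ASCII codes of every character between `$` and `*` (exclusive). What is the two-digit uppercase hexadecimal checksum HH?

63

XOR the ASCII codes of the payload characters:
  'G' = 0x47 → acc = 0x47
  'P' = 0x50 → acc = 0x17
  'G' = 0x47 → acc = 0x50
  'G' = 0x47 → acc = 0x17
  'A' = 0x41 → acc = 0x56
  ',' = 0x2C → acc = 0x7A
  '5' = 0x35 → acc = 0x4F
  '7' = 0x37 → acc = 0x78
  ',' = 0x2C → acc = 0x54
  '7' = 0x37 → acc = 0x63
Checksum = 0x63.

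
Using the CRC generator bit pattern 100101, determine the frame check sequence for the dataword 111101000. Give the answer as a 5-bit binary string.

01001

Append 5 zeros: 11110100000000. Divide by 100101 (XOR where the leading bit is 1):
  pos 0: 111101 XOR 100101 = 011000
  pos 1: 110000 XOR 100101 = 010101
  pos 2: 101010 XOR 100101 = 001111
  pos 4: 111100 XOR 100101 = 011001
  pos 5: 110010 XOR 100101 = 010111
  pos 6: 101110 XOR 100101 = 001011
  pos 8: 101100 XOR 100101 = 001001
Remainder (last 5 bits) = 01001. This is the CRC / FCS.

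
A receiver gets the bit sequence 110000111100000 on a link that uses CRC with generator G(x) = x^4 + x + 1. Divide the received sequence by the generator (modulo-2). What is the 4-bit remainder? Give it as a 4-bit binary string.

Modulo-2 division of 110000111100000 by 10011:
  pos 0: 11000 XOR 10011 = 01011
  pos 1: 10110 XOR 10011 = 00101
  pos 3: 10111 XOR 10011 = 00100
  pos 5: 10011 XOR 10011 = 00000
Remainder = 0000 (zero — the frame passes the CRC check).

0000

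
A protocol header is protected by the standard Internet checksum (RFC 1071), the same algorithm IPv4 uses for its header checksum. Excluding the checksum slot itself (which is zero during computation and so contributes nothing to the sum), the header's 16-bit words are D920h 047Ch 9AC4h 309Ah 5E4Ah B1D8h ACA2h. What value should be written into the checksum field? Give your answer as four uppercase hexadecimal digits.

9A3E

One's-complement addition (fold any carry out of bit 15 back into bit 0):
  0xD920 + 0x047C = 0x0DD9C
  0xDD9C + 0x9AC4 = 0x17860 → wrap carry → 0x7861
  0x7861 + 0x309A = 0x0A8FB
  0xA8FB + 0x5E4A = 0x10745 → wrap carry → 0x0746
  0x0746 + 0xB1D8 = 0x0B91E
  0xB91E + 0xACA2 = 0x165C0 → wrap carry → 0x65C1
One's-complement sum = 0x65C1.
Checksum = ~0x65C1 & 0xFFFF = 0x9A3E.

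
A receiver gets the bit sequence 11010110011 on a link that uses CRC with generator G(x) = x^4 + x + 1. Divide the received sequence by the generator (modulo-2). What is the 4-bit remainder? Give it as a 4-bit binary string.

0000

Modulo-2 division of 11010110011 by 10011:
  pos 0: 11010 XOR 10011 = 01001
  pos 1: 10011 XOR 10011 = 00000
  pos 6: 10011 XOR 10011 = 00000
Remainder = 0000 (zero — the frame passes the CRC check).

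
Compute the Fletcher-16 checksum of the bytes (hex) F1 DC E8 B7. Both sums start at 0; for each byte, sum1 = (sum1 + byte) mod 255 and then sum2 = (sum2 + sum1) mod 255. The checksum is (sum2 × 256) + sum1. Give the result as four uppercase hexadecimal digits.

E76F

Running sums (mod 255):
  after byte 0 (F1): sum1=241, sum2=241
  after byte 1 (DC): sum1=206, sum2=192
  after byte 2 (E8): sum1=183, sum2=120
  after byte 3 (B7): sum1=111, sum2=231
Checksum = sum2·256 + sum1 = 231·256 + 111 = 59247 = 0xE76F.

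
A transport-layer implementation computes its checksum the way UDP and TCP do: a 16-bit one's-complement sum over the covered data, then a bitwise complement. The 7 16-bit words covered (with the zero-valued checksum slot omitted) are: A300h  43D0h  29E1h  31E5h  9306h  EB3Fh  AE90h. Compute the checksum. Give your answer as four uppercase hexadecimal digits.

9091

One's-complement addition (fold any carry out of bit 15 back into bit 0):
  0xA300 + 0x43D0 = 0x0E6D0
  0xE6D0 + 0x29E1 = 0x110B1 → wrap carry → 0x10B2
  0x10B2 + 0x31E5 = 0x04297
  0x4297 + 0x9306 = 0x0D59D
  0xD59D + 0xEB3F = 0x1C0DC → wrap carry → 0xC0DD
  0xC0DD + 0xAE90 = 0x16F6D → wrap carry → 0x6F6E
One's-complement sum = 0x6F6E.
Checksum = ~0x6F6E & 0xFFFF = 0x9091.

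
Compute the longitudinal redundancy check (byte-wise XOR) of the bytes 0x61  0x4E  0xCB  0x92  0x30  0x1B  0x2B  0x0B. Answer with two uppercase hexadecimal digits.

7D

XOR the bytes together:
  start with 0x61
  0x61 ⊕ 0x4E = 0x2F
  0x2F ⊕ 0xCB = 0xE4
  0xE4 ⊕ 0x92 = 0x76
  0x76 ⊕ 0x30 = 0x46
  0x46 ⊕ 0x1B = 0x5D
  0x5D ⊕ 0x2B = 0x76
  0x76 ⊕ 0x0B = 0x7D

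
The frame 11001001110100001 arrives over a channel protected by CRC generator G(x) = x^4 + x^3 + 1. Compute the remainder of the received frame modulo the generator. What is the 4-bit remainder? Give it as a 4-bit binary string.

Modulo-2 division of 11001001110100001 by 11001:
  pos 0: 11001 XOR 11001 = 00000
  pos 7: 11101 XOR 11001 = 00100
  pos 9: 10000 XOR 11001 = 01001
  pos 10: 10010 XOR 11001 = 01011
  pos 11: 10110 XOR 11001 = 01111
  pos 12: 11111 XOR 11001 = 00110
Remainder = 0110 (nonzero — an error is detected).

0110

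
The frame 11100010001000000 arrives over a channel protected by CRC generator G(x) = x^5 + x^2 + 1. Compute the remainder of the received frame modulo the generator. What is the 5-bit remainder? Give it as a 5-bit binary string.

00010

Modulo-2 division of 11100010001000000 by 100101:
  pos 0: 111000 XOR 100101 = 011101
  pos 1: 111011 XOR 100101 = 011110
  pos 2: 111100 XOR 100101 = 011001
  pos 3: 110010 XOR 100101 = 010111
  pos 4: 101110 XOR 100101 = 001011
  pos 6: 101110 XOR 100101 = 001011
  pos 8: 101100 XOR 100101 = 001001
  pos 10: 100100 XOR 100101 = 000001
Remainder = 00010 (nonzero — an error is detected).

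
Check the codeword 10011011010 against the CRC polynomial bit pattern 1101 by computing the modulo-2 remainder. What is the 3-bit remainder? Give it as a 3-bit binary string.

010

Modulo-2 division of 10011011010 by 1101:
  pos 0: 1001 XOR 1101 = 0100
  pos 1: 1001 XOR 1101 = 0100
  pos 2: 1000 XOR 1101 = 0101
  pos 3: 1011 XOR 1101 = 0110
  pos 4: 1101 XOR 1101 = 0000
Remainder = 010 (nonzero — an error is detected).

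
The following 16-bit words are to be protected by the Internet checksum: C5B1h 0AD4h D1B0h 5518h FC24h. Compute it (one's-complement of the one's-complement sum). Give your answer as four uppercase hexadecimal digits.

0C8C

One's-complement addition (fold any carry out of bit 15 back into bit 0):
  0xC5B1 + 0x0AD4 = 0x0D085
  0xD085 + 0xD1B0 = 0x1A235 → wrap carry → 0xA236
  0xA236 + 0x5518 = 0x0F74E
  0xF74E + 0xFC24 = 0x1F372 → wrap carry → 0xF373
One's-complement sum = 0xF373.
Checksum = ~0xF373 & 0xFFFF = 0x0C8C.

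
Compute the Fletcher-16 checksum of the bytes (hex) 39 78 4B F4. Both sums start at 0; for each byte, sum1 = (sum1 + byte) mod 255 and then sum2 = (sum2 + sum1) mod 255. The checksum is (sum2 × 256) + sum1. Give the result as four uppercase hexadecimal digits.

Running sums (mod 255):
  after byte 0 (39): sum1=57, sum2=57
  after byte 1 (78): sum1=177, sum2=234
  after byte 2 (4B): sum1=252, sum2=231
  after byte 3 (F4): sum1=241, sum2=217
Checksum = sum2·256 + sum1 = 217·256 + 241 = 55793 = 0xD9F1.

D9F1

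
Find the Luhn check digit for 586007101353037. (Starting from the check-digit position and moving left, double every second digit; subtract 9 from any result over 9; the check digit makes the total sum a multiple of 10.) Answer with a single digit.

Partial digits right→left: 7 3 0 3 5 3 1 0 1 7 0 0 6 8 5
Double every second digit counting from the check-digit position (so the 1st, 3rd, 5th, ... of the partial from the right).
  doubled (with −9 where >9): 5 0 1 2 2 0 3 1 → sum 14
  kept as-is: 3 3 3 0 7 0 8 → sum 24
Total = 14 + 24 = 38.
Check digit = (10 − (38 mod 10)) mod 10 = 2.

2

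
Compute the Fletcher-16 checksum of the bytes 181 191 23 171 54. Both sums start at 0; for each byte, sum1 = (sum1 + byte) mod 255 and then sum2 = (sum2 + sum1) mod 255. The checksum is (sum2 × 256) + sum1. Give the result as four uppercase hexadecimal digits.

Running sums (mod 255):
  after byte 0 (181): sum1=181, sum2=181
  after byte 1 (191): sum1=117, sum2=43
  after byte 2 (23): sum1=140, sum2=183
  after byte 3 (171): sum1=56, sum2=239
  after byte 4 (54): sum1=110, sum2=94
Checksum = sum2·256 + sum1 = 94·256 + 110 = 24174 = 0x5E6E.

5E6E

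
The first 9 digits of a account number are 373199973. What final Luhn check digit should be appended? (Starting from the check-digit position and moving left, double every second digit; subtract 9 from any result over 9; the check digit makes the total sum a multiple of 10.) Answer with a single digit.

Partial digits right→left: 3 7 9 9 9 1 3 7 3
Double every second digit counting from the check-digit position (so the 1st, 3rd, 5th, ... of the partial from the right).
  doubled (with −9 where >9): 6 9 9 6 6 → sum 36
  kept as-is: 7 9 1 7 → sum 24
Total = 36 + 24 = 60.
Check digit = (10 − (60 mod 10)) mod 10 = 0.

0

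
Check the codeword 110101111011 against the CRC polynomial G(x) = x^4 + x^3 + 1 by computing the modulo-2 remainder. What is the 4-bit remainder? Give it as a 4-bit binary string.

1111

Modulo-2 division of 110101111011 by 11001:
  pos 0: 11010 XOR 11001 = 00011
  pos 3: 11111 XOR 11001 = 00110
  pos 5: 11010 XOR 11001 = 00011
Remainder = 1111 (nonzero — an error is detected).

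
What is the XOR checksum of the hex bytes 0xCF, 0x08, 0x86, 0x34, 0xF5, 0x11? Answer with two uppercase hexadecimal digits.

91

XOR the bytes together:
  start with 0xCF
  0xCF ⊕ 0x08 = 0xC7
  0xC7 ⊕ 0x86 = 0x41
  0x41 ⊕ 0x34 = 0x75
  0x75 ⊕ 0xF5 = 0x80
  0x80 ⊕ 0x11 = 0x91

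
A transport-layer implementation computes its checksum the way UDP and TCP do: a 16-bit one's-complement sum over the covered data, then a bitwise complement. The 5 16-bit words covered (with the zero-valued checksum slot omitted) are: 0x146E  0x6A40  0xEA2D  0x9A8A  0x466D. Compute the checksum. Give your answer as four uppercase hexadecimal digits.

B62B

One's-complement addition (fold any carry out of bit 15 back into bit 0):
  0x146E + 0x6A40 = 0x07EAE
  0x7EAE + 0xEA2D = 0x168DB → wrap carry → 0x68DC
  0x68DC + 0x9A8A = 0x10366 → wrap carry → 0x0367
  0x0367 + 0x466D = 0x049D4
One's-complement sum = 0x49D4.
Checksum = ~0x49D4 & 0xFFFF = 0xB62B.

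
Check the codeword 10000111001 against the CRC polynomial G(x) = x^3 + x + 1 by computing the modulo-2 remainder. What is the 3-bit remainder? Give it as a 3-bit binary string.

Modulo-2 division of 10000111001 by 1011:
  pos 0: 1000 XOR 1011 = 0011
  pos 2: 1101 XOR 1011 = 0110
  pos 3: 1101 XOR 1011 = 0110
  pos 4: 1101 XOR 1011 = 0110
  pos 5: 1100 XOR 1011 = 0111
  pos 6: 1110 XOR 1011 = 0101
  pos 7: 1011 XOR 1011 = 0000
Remainder = 000 (zero — the frame passes the CRC check).

000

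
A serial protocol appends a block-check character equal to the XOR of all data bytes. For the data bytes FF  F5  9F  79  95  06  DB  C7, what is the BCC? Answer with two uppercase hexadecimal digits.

XOR the bytes together:
  start with 0xFF
  0xFF ⊕ 0xF5 = 0x0A
  0x0A ⊕ 0x9F = 0x95
  0x95 ⊕ 0x79 = 0xEC
  0xEC ⊕ 0x95 = 0x79
  0x79 ⊕ 0x06 = 0x7F
  0x7F ⊕ 0xDB = 0xA4
  0xA4 ⊕ 0xC7 = 0x63

63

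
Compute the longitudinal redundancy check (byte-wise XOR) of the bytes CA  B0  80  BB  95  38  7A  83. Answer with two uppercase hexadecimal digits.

15

XOR the bytes together:
  start with 0xCA
  0xCA ⊕ 0xB0 = 0x7A
  0x7A ⊕ 0x80 = 0xFA
  0xFA ⊕ 0xBB = 0x41
  0x41 ⊕ 0x95 = 0xD4
  0xD4 ⊕ 0x38 = 0xEC
  0xEC ⊕ 0x7A = 0x96
  0x96 ⊕ 0x83 = 0x15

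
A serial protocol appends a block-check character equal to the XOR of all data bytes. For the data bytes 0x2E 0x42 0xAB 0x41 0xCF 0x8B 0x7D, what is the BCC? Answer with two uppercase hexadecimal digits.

BF

XOR the bytes together:
  start with 0x2E
  0x2E ⊕ 0x42 = 0x6C
  0x6C ⊕ 0xAB = 0xC7
  0xC7 ⊕ 0x41 = 0x86
  0x86 ⊕ 0xCF = 0x49
  0x49 ⊕ 0x8B = 0xC2
  0xC2 ⊕ 0x7D = 0xBF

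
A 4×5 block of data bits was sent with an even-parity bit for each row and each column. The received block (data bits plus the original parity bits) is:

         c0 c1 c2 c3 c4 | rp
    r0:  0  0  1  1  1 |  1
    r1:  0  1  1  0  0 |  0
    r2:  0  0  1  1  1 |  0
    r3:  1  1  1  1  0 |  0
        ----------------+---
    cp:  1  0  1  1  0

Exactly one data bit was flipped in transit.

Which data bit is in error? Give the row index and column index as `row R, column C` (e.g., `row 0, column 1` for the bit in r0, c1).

Recompute each row's even parity and compare to rp:
  r0: data parity 1, sent rp 1 → ok
  r1: data parity 0, sent rp 0 → ok
  r2: data parity 1, sent rp 0 → mismatch
  r3: data parity 0, sent rp 0 → ok
Recompute each column's even parity and compare to cp:
  c0: data parity 1, sent cp 1 → ok
  c1: data parity 0, sent cp 0 → ok
  c2: data parity 0, sent cp 1 → mismatch
  c3: data parity 1, sent cp 1 → ok
  c4: data parity 0, sent cp 0 → ok
Exactly one row (r2) and one column (c2) fail → the flipped bit is at their intersection.

row 2, column 2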